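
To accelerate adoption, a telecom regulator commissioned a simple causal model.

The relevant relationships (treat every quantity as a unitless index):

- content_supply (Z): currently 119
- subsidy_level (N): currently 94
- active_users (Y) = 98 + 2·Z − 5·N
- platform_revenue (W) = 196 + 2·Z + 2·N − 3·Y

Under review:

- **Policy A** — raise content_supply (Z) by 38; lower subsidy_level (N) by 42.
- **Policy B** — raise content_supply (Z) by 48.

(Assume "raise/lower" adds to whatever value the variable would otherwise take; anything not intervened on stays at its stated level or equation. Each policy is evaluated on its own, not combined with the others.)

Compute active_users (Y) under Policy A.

152

Policy A (Z + 38, N − 42):
  Z = 119 + 38 = 157
  N = 94 − 42 = 52
  Y = 98 + 2·157 − 5·52 = 152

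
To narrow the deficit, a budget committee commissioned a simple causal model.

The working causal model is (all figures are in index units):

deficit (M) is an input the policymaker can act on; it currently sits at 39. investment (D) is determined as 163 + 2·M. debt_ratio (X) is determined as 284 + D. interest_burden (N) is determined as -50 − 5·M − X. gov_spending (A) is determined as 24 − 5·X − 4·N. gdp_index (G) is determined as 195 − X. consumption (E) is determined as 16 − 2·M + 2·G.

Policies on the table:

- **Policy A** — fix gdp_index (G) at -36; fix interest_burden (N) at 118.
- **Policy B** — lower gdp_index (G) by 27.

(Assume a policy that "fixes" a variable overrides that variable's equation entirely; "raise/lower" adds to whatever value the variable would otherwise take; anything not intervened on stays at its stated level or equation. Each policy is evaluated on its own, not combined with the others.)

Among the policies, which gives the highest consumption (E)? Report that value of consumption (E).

-134

Policy A (G := -36, N := 118):
  M = 39
  D = 163 + 2·39 = 241
  X = 284 + 241 = 525
  G = -36
  E = 16 − 2·39 + 2·(-36) = -134
Policy B (G − 27):
  M = 39
  D = 163 + 2·39 = 241
  X = 284 + 241 = 525
  G = 195 − 525 (−27 from intervention) = -357
  E = 16 − 2·39 + 2·(-357) = -776
Comparing — Policy A: E=-134, Policy B: E=-776. Highest is -134 (Policy A).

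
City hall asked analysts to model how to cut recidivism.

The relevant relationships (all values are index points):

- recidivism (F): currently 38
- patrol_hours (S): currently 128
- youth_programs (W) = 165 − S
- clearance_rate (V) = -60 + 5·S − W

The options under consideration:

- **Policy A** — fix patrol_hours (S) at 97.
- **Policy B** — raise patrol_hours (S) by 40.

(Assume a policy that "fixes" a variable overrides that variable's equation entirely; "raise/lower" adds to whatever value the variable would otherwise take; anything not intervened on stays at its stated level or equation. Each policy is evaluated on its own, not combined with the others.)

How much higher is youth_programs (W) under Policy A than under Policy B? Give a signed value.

Policy A (S := 97):
  S = 97
  W = 165 − 97 = 68
Policy B (S + 40):
  S = 128 + 40 = 168
  W = 165 − 168 = -3
W: 68 − (-3) = 71

71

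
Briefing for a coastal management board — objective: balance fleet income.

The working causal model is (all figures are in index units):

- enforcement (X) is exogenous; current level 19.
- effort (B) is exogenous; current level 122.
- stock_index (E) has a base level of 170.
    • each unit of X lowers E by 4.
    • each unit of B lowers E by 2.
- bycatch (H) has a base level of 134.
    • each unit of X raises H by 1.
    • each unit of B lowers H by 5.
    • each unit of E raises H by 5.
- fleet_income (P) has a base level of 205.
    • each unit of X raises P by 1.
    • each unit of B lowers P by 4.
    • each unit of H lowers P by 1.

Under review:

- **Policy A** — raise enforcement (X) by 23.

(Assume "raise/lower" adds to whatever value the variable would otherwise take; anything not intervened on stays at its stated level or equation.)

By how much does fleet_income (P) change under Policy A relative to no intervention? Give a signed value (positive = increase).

Baseline:
  X = 19
  B = 122
  E = 170 − 4·19 − 2·122 = -150
  H = 134 + 19 − 5·122 + 5·(-150) = -1207
  P = 205 + 19 − 4·122 − (-1207) = 943
Policy A (X + 23):
  X = 19 + 23 = 42
  B = 122
  E = 170 − 4·42 − 2·122 = -242
  H = 134 + 42 − 5·122 + 5·(-242) = -1644
  P = 205 + 42 − 4·122 − (-1644) = 1403
Change in P: 1403 − 943 = 460

460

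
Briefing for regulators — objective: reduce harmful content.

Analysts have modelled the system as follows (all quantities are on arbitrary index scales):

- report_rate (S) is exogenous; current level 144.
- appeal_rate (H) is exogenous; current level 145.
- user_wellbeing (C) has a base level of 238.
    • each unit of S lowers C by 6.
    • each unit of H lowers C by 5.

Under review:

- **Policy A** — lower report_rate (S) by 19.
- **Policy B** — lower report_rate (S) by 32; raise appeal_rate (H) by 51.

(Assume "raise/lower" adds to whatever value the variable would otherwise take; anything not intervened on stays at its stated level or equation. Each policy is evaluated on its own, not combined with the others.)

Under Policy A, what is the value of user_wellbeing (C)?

Policy A (S − 19):
  S = 144 − 19 = 125
  H = 145
  C = 238 − 6·125 − 5·145 = -1237

-1237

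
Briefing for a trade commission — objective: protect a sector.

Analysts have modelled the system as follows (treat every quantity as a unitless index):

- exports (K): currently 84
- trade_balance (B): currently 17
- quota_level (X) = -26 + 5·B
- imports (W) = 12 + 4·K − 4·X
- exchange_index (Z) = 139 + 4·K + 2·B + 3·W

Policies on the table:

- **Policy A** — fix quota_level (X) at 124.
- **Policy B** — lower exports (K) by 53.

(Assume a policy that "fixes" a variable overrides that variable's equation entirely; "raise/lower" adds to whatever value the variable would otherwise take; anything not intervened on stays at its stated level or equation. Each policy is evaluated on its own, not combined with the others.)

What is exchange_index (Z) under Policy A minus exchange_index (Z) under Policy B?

Policy A (X := 124):
  K = 84
  B = 17
  X = 124
  W = 12 + 4·84 − 4·124 = -148
  Z = 139 + 4·84 + 2·17 + 3·(-148) = 65
Policy B (K − 53):
  K = 84 − 53 = 31
  B = 17
  X = -26 + 5·17 = 59
  W = 12 + 4·31 − 4·59 = -100
  Z = 139 + 4·31 + 2·17 + 3·(-100) = -3
Z: 65 − (-3) = 68

68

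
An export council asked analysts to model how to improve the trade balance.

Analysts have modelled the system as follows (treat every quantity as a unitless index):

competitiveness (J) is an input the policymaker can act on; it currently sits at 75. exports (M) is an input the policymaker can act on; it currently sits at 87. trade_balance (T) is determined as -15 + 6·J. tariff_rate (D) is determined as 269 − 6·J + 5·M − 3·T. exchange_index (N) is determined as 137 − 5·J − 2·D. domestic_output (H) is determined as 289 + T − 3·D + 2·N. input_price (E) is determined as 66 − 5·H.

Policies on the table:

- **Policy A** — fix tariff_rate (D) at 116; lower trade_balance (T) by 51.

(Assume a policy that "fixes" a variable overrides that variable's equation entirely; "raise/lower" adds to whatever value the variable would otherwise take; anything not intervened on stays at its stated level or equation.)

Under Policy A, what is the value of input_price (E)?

3141

Policy A (D := 116, T − 51):
  J = 75
  M = 87
  T = -15 + 6·75 (−51 from intervention) = 384
  D = 116
  N = 137 − 5·75 − 2·116 = -470
  H = 289 + 384 − 3·116 + 2·(-470) = -615
  E = 66 − 5·(-615) = 3141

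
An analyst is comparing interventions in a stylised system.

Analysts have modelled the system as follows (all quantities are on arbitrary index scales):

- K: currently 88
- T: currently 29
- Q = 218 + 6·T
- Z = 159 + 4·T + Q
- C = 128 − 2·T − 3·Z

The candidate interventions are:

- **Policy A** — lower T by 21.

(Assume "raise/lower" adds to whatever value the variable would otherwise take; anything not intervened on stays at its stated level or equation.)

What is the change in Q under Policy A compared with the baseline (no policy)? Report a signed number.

Baseline:
  T = 29
  Q = 218 + 6·29 = 392
Policy A (T − 21):
  T = 29 − 21 = 8
  Q = 218 + 6·8 = 266
Change in Q: 266 − 392 = -126

-126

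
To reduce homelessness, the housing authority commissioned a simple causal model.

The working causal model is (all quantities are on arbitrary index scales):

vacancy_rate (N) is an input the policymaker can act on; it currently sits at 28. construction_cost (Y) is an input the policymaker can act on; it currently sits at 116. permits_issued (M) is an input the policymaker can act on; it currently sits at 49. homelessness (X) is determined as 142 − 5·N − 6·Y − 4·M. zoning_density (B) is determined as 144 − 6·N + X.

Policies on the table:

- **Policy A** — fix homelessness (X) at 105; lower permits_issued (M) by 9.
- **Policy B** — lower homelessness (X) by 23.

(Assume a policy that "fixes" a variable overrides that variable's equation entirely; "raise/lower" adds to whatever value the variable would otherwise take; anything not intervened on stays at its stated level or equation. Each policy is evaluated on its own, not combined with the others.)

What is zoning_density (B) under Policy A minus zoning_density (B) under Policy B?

1018

Policy A (X := 105, M − 9):
  N = 28
  Y = 116
  M = 49 − 9 = 40
  X = 105
  B = 144 − 6·28 + 105 = 81
Policy B (X − 23):
  N = 28
  Y = 116
  M = 49
  X = 142 − 5·28 − 6·116 − 4·49 (−23 from intervention) = -913
  B = 144 − 6·28 + (-913) = -937
B: 81 − (-937) = 1018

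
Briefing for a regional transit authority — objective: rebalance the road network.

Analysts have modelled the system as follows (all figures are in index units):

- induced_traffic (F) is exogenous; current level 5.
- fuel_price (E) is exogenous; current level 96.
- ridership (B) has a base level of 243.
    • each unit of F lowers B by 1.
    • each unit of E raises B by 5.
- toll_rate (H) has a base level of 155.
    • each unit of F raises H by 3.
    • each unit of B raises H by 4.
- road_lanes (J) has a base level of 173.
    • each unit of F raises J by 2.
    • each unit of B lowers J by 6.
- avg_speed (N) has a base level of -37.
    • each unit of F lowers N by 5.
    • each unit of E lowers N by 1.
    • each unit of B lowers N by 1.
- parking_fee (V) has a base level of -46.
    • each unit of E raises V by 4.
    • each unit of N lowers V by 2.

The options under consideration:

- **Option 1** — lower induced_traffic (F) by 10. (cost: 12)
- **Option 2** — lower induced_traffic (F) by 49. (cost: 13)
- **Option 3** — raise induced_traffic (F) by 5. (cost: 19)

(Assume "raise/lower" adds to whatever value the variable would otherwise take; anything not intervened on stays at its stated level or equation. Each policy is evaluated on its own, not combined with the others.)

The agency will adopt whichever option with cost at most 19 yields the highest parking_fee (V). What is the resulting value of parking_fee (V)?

2130

Option 1 (F − 10):
  F = 5 − 10 = -5
  E = 96
  B = 243 − (-5) + 5·96 = 728
  N = -37 − 5·(-5) − 96 − 728 = -836
  V = -46 + 4·96 − 2·(-836) = 2010
Option 2 (F − 49):
  F = 5 − 49 = -44
  E = 96
  B = 243 − (-44) + 5·96 = 767
  N = -37 − 5·(-44) − 96 − 767 = -680
  V = -46 + 4·96 − 2·(-680) = 1698
Option 3 (F + 5):
  F = 5 + 5 = 10
  E = 96
  B = 243 − 10 + 5·96 = 713
  N = -37 − 5·10 − 96 − 713 = -896
  V = -46 + 4·96 − 2·(-896) = 2130
Comparing — Option 1: V=2010, Option 2: V=1698, Option 3: V=2130. Highest is 2130 (Option 3).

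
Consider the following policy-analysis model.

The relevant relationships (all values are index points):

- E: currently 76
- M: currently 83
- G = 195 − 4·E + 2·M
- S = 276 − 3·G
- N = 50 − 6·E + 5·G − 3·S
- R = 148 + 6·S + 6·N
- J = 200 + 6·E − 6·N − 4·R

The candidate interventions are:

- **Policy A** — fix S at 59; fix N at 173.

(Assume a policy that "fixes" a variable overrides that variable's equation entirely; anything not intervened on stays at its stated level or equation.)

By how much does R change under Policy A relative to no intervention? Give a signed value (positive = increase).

Baseline:
  E = 76
  M = 83
  G = 195 − 4·76 + 2·83 = 57
  S = 276 − 3·57 = 105
  N = 50 − 6·76 + 5·57 − 3·105 = -436
  R = 148 + 6·105 + 6·(-436) = -1838
Policy A (S := 59, N := 173):
  E = 76
  M = 83
  G = 195 − 4·76 + 2·83 = 57
  S = 59
  N = 173
  R = 148 + 6·59 + 6·173 = 1540
Change in R: 1540 − (-1838) = 3378

3378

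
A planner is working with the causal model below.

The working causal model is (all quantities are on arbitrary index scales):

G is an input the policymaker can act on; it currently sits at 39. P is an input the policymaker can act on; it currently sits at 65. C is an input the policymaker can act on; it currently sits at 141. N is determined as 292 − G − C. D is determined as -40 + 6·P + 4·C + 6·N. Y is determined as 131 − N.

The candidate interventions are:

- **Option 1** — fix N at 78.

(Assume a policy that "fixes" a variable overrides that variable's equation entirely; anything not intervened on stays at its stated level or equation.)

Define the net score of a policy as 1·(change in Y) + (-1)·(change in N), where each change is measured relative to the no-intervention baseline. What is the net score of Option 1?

Baseline:
  G = 39
  C = 141
  N = 292 − 39 − 141 = 112
  Y = 131 − 112 = 19
Option 1 (N := 78):
  G = 39
  C = 141
  N = 78
  Y = 131 − 78 = 53
ΔY = 53 − 19 = 34; ΔN = 78 − 112 = -34
Score = 1·34 + (-1)·(-34) = 68

68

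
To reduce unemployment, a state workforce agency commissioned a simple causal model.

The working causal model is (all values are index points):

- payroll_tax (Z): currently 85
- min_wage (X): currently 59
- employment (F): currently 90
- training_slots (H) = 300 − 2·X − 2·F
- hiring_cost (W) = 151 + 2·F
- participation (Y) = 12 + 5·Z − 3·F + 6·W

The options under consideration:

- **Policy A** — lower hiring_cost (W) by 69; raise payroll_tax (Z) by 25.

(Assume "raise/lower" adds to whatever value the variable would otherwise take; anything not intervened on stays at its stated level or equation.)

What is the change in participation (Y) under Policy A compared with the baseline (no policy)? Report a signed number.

Baseline:
  Z = 85
  F = 90
  W = 151 + 2·90 = 331
  Y = 12 + 5·85 − 3·90 + 6·331 = 2153
Policy A (W − 69, Z + 25):
  Z = 85 + 25 = 110
  F = 90
  W = 151 + 2·90 (−69 from intervention) = 262
  Y = 12 + 5·110 − 3·90 + 6·262 = 1864
Change in Y: 1864 − 2153 = -289

-289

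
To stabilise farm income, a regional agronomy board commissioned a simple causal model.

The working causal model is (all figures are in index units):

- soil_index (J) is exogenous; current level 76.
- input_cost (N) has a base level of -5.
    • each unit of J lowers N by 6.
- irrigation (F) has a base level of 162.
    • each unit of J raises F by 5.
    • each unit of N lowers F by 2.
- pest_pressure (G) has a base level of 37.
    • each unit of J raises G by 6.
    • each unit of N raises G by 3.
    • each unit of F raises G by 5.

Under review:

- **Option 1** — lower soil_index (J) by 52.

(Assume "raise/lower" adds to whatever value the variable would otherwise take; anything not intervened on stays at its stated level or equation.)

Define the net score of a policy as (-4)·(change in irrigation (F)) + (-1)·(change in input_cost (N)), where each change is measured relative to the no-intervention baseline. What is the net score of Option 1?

3224

Baseline:
  J = 76
  N = -5 − 6·76 = -461
  F = 162 + 5·76 − 2·(-461) = 1464
Option 1 (J − 52):
  J = 76 − 52 = 24
  N = -5 − 6·24 = -149
  F = 162 + 5·24 − 2·(-149) = 580
ΔF = 580 − 1464 = -884; ΔN = -149 − (-461) = 312
Score = (-4)·(-884) + (-1)·312 = 3224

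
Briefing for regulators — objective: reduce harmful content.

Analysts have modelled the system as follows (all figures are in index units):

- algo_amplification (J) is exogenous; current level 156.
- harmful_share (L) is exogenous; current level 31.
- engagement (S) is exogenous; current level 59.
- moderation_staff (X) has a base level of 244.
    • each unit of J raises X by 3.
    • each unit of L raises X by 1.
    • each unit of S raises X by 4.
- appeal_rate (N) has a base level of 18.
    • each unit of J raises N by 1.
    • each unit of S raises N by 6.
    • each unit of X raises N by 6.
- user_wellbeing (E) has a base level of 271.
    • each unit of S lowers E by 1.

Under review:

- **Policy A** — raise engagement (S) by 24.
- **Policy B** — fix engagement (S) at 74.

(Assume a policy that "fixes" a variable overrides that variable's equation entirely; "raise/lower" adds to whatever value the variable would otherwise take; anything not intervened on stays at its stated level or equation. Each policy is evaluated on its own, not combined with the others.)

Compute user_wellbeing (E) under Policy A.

Policy A (S + 24):
  S = 59 + 24 = 83
  E = 271 − 83 = 188

188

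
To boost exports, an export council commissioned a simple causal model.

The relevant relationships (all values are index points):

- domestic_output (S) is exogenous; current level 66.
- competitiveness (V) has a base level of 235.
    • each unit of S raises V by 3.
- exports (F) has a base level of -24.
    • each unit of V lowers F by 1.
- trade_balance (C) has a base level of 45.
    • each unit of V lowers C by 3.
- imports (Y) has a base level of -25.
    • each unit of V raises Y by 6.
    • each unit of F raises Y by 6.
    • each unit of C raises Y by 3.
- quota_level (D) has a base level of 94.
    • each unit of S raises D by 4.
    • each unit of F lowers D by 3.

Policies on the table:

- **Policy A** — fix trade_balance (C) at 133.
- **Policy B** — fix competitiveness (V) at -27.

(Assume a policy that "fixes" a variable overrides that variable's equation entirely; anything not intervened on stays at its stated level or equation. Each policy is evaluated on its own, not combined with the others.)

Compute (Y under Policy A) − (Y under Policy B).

Policy A (C := 133):
  S = 66
  V = 235 + 3·66 = 433
  F = -24 − 433 = -457
  C = 133
  Y = -25 + 6·433 + 6·(-457) + 3·133 = 230
Policy B (V := -27):
  S = 66
  V = -27
  F = -24 − (-27) = 3
  C = 45 − 3·(-27) = 126
  Y = -25 + 6·(-27) + 6·3 + 3·126 = 209
Y: 230 − 209 = 21

21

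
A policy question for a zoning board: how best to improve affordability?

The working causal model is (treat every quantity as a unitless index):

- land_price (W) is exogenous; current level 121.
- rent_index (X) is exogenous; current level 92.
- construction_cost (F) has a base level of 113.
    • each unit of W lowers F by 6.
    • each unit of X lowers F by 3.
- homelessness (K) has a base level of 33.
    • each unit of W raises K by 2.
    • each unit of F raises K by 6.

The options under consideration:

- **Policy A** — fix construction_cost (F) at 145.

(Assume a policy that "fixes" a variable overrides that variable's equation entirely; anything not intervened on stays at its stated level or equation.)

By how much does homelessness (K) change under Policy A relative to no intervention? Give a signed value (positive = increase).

Baseline:
  W = 121
  X = 92
  F = 113 − 6·121 − 3·92 = -889
  K = 33 + 2·121 + 6·(-889) = -5059
Policy A (F := 145):
  W = 121
  X = 92
  F = 145
  K = 33 + 2·121 + 6·145 = 1145
Change in K: 1145 − (-5059) = 6204

6204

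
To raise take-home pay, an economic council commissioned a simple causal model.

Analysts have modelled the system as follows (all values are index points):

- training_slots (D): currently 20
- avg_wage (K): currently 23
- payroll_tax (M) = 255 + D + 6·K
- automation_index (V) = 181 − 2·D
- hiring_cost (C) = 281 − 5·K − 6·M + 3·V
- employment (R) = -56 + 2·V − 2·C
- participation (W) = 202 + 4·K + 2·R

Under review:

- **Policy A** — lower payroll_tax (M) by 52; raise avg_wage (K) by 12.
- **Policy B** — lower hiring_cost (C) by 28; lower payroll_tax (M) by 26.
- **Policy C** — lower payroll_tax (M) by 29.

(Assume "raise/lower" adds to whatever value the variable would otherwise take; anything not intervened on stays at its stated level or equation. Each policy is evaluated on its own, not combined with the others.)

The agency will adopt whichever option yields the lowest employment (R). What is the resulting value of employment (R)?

3656

Policy A (M − 52, K + 12):
  D = 20
  K = 23 + 12 = 35
  M = 255 + 20 + 6·35 (−52 from intervention) = 433
  V = 181 − 2·20 = 141
  C = 281 − 5·35 − 6·433 + 3·141 = -2069
  R = -56 + 2·141 − 2·(-2069) = 4364
Policy B (C − 28, M − 26):
  D = 20
  K = 23
  M = 255 + 20 + 6·23 (−26 from intervention) = 387
  V = 181 − 2·20 = 141
  C = 281 − 5·23 − 6·387 + 3·141 (−28 from intervention) = -1761
  R = -56 + 2·141 − 2·(-1761) = 3748
Policy C (M − 29):
  D = 20
  K = 23
  M = 255 + 20 + 6·23 (−29 from intervention) = 384
  V = 181 − 2·20 = 141
  C = 281 − 5·23 − 6·384 + 3·141 = -1715
  R = -56 + 2·141 − 2·(-1715) = 3656
Comparing — Policy A: R=4364, Policy B: R=3748, Policy C: R=3656. Lowest is 3656 (Policy C).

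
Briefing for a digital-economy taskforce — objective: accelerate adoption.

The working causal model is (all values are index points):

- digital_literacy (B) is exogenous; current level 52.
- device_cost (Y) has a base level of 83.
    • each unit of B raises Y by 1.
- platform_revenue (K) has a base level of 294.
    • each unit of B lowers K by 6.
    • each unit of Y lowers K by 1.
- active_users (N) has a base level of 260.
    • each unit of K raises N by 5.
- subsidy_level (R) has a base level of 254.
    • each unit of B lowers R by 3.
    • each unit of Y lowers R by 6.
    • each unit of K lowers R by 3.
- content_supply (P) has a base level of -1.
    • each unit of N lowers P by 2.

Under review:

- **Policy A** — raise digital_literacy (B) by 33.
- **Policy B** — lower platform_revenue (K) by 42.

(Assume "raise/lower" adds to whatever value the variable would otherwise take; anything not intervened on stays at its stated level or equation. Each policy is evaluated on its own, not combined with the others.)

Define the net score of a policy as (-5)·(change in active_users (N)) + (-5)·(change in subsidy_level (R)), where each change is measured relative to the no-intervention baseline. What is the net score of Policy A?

Baseline:
  B = 52
  Y = 83 + 52 = 135
  K = 294 − 6·52 − 135 = -153
  N = 260 + 5·(-153) = -505
  R = 254 − 3·52 − 6·135 − 3·(-153) = -253
Policy A (B + 33):
  B = 52 + 33 = 85
  Y = 83 + 85 = 168
  K = 294 − 6·85 − 168 = -384
  N = 260 + 5·(-384) = -1660
  R = 254 − 3·85 − 6·168 − 3·(-384) = 143
ΔN = -1660 − (-505) = -1155; ΔR = 143 − (-253) = 396
Score = (-5)·(-1155) + (-5)·396 = 3795

3795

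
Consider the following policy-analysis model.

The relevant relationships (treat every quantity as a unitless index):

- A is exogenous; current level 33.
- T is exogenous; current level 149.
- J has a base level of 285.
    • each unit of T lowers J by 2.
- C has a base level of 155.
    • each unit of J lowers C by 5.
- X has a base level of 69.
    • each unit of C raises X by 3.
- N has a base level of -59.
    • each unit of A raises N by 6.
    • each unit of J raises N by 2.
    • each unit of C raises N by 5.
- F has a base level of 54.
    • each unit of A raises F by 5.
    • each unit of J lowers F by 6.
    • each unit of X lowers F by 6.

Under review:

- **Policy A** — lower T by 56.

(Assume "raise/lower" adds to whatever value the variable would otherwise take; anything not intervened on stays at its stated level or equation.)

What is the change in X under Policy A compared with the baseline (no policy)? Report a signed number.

-1680

Baseline:
  T = 149
  J = 285 − 2·149 = -13
  C = 155 − 5·(-13) = 220
  X = 69 + 3·220 = 729
Policy A (T − 56):
  T = 149 − 56 = 93
  J = 285 − 2·93 = 99
  C = 155 − 5·99 = -340
  X = 69 + 3·(-340) = -951
Change in X: -951 − 729 = -1680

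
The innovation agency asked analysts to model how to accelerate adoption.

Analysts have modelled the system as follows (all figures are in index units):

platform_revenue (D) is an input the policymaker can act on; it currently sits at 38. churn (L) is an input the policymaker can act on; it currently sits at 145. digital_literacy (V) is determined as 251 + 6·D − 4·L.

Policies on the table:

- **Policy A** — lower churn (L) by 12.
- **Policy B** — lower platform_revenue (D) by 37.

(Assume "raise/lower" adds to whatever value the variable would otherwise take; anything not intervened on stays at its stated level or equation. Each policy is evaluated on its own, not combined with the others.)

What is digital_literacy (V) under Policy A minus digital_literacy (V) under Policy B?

Policy A (L − 12):
  D = 38
  L = 145 − 12 = 133
  V = 251 + 6·38 − 4·133 = -53
Policy B (D − 37):
  D = 38 − 37 = 1
  L = 145
  V = 251 + 6·1 − 4·145 = -323
V: -53 − (-323) = 270

270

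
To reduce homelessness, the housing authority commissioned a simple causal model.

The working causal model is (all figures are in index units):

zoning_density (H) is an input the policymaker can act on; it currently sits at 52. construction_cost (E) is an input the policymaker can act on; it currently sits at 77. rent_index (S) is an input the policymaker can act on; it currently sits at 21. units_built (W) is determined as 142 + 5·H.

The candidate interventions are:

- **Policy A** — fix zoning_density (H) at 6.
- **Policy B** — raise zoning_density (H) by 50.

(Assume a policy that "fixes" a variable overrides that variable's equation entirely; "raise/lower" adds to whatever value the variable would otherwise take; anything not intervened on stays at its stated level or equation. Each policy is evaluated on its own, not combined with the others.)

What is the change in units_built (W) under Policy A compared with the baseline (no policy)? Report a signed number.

-230

Baseline:
  H = 52
  W = 142 + 5·52 = 402
Policy A (H := 6):
  H = 6
  W = 142 + 5·6 = 172
Change in W: 172 − 402 = -230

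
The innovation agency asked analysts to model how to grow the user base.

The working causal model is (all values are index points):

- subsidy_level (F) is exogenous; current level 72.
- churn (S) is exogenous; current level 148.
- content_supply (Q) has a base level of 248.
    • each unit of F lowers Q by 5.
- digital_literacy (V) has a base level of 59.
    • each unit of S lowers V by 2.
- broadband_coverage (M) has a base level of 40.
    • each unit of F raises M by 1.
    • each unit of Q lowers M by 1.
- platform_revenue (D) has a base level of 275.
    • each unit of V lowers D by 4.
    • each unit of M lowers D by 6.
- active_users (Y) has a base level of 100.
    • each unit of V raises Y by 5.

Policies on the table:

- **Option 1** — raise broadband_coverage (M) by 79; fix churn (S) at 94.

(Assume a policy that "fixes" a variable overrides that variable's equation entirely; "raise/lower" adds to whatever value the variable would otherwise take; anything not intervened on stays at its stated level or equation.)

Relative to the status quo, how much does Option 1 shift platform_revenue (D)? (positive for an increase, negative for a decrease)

-906

Baseline:
  F = 72
  S = 148
  Q = 248 − 5·72 = -112
  V = 59 − 2·148 = -237
  M = 40 + 72 − (-112) = 224
  D = 275 − 4·(-237) − 6·224 = -121
Option 1 (M + 79, S := 94):
  F = 72
  S = 94
  Q = 248 − 5·72 = -112
  V = 59 − 2·94 = -129
  M = 40 + 72 − (-112) (+79 from intervention) = 303
  D = 275 − 4·(-129) − 6·303 = -1027
Change in D: -1027 − (-121) = -906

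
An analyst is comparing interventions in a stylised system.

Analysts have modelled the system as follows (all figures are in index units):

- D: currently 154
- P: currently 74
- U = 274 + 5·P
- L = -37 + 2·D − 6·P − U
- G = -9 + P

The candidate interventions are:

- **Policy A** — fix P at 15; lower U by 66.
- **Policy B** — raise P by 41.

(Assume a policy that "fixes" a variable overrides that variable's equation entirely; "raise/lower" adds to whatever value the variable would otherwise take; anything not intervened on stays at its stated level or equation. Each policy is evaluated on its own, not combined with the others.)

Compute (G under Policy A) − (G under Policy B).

Policy A (P := 15, U − 66):
  P = 15
  G = -9 + 15 = 6
Policy B (P + 41):
  P = 74 + 41 = 115
  G = -9 + 115 = 106
G: 6 − 106 = -100

-100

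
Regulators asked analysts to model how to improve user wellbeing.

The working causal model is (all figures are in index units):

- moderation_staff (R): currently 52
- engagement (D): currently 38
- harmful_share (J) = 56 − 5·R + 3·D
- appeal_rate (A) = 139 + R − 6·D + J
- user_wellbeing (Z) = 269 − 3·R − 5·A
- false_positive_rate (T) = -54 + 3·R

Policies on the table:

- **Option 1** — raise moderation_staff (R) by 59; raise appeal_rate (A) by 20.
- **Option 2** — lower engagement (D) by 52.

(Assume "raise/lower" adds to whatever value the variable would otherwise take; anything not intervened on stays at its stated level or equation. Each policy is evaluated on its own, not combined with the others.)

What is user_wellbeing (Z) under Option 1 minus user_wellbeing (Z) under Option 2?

Option 1 (R + 59, A + 20):
  R = 52 + 59 = 111
  D = 38
  J = 56 − 5·111 + 3·38 = -385
  A = 139 + 111 − 6·38 + (-385) (+20 from intervention) = -343
  Z = 269 − 3·111 − 5·(-343) = 1651
Option 2 (D − 52):
  R = 52
  D = 38 − 52 = -14
  J = 56 − 5·52 + 3·(-14) = -246
  A = 139 + 52 − 6·(-14) + (-246) = 29
  Z = 269 − 3·52 − 5·29 = -32
Z: 1651 − (-32) = 1683

1683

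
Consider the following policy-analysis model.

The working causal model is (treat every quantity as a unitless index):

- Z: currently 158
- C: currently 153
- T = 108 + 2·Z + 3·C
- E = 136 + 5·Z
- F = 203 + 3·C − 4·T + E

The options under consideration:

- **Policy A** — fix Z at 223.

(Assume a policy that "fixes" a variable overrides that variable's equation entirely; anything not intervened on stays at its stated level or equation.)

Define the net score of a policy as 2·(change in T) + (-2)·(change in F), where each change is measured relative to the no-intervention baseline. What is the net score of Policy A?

Baseline:
  Z = 158
  C = 153
  T = 108 + 2·158 + 3·153 = 883
  E = 136 + 5·158 = 926
  F = 203 + 3·153 − 4·883 + 926 = -1944
Policy A (Z := 223):
  Z = 223
  C = 153
  T = 108 + 2·223 + 3·153 = 1013
  E = 136 + 5·223 = 1251
  F = 203 + 3·153 − 4·1013 + 1251 = -2139
ΔT = 1013 − 883 = 130; ΔF = -2139 − (-1944) = -195
Score = 2·130 + (-2)·(-195) = 650

650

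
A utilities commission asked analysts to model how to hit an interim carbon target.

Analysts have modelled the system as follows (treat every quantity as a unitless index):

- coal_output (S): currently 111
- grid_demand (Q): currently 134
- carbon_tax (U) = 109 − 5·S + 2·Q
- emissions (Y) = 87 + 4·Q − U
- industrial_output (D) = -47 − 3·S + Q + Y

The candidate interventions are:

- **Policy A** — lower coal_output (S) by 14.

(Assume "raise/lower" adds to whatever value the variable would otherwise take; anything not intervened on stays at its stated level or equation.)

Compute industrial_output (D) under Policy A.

527

Policy A (S − 14):
  S = 111 − 14 = 97
  Q = 134
  U = 109 − 5·97 + 2·134 = -108
  Y = 87 + 4·134 − (-108) = 731
  D = -47 − 3·97 + 134 + 731 = 527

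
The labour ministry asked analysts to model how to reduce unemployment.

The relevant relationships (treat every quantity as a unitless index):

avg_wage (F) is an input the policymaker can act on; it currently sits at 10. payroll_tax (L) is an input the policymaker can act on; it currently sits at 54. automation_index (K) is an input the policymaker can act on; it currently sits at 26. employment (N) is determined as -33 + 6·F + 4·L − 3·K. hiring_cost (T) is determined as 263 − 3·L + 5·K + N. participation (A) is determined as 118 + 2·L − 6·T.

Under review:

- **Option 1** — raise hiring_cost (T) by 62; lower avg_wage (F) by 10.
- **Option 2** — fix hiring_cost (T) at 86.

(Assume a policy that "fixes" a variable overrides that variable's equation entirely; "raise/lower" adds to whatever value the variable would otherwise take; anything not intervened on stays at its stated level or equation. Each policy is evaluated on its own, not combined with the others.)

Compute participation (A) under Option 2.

Option 2 (T := 86):
  F = 10
  L = 54
  K = 26
  N = -33 + 6·10 + 4·54 − 3·26 = 165
  T = 86
  A = 118 + 2·54 − 6·86 = -290

-290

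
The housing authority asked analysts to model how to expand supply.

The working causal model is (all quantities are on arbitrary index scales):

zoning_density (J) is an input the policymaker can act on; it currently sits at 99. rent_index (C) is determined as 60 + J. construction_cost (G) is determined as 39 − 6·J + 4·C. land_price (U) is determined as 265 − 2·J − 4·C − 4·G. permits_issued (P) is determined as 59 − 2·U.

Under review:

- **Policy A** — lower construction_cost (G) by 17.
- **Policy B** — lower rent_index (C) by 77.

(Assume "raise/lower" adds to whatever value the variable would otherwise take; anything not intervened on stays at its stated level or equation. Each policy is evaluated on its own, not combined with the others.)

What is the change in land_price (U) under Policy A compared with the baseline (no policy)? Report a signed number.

68

Baseline:
  J = 99
  C = 60 + 99 = 159
  G = 39 − 6·99 + 4·159 = 81
  U = 265 − 2·99 − 4·159 − 4·81 = -893
Policy A (G − 17):
  J = 99
  C = 60 + 99 = 159
  G = 39 − 6·99 + 4·159 (−17 from intervention) = 64
  U = 265 − 2·99 − 4·159 − 4·64 = -825
Change in U: -825 − (-893) = 68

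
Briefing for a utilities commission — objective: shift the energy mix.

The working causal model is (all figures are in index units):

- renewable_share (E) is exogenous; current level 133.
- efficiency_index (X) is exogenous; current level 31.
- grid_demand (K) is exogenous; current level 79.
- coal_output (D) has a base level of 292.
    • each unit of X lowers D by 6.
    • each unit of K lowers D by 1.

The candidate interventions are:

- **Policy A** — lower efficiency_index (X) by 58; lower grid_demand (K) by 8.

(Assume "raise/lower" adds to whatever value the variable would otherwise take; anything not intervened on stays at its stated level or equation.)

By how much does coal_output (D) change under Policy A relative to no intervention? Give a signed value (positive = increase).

356

Baseline:
  X = 31
  K = 79
  D = 292 − 6·31 − 79 = 27
Policy A (X − 58, K − 8):
  X = 31 − 58 = -27
  K = 79 − 8 = 71
  D = 292 − 6·(-27) − 71 = 383
Change in D: 383 − 27 = 356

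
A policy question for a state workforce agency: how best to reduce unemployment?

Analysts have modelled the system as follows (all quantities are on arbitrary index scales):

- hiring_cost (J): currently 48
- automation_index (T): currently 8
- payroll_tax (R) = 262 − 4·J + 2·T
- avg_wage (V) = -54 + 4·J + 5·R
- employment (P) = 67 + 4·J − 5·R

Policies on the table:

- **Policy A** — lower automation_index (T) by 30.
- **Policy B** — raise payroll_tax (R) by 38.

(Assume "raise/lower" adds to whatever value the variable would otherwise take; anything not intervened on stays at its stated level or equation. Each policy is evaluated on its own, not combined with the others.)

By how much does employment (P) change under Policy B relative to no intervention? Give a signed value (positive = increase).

Baseline:
  J = 48
  T = 8
  R = 262 − 4·48 + 2·8 = 86
  P = 67 + 4·48 − 5·86 = -171
Policy B (R + 38):
  J = 48
  T = 8
  R = 262 − 4·48 + 2·8 (+38 from intervention) = 124
  P = 67 + 4·48 − 5·124 = -361
Change in P: -361 − (-171) = -190

-190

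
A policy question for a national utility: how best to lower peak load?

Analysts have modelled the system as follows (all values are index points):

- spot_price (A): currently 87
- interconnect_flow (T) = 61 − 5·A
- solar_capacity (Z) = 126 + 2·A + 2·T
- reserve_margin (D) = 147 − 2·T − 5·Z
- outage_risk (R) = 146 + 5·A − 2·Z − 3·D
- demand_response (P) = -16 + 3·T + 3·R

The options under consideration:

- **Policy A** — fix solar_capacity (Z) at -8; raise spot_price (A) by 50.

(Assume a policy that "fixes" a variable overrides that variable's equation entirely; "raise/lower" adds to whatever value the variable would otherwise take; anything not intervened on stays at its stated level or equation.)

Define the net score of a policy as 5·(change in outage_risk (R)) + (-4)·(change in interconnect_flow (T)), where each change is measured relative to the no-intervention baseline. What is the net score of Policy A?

Baseline:
  A = 87
  T = 61 − 5·87 = -374
  Z = 126 + 2·87 + 2·(-374) = -448
  D = 147 − 2·(-374) − 5·(-448) = 3135
  R = 146 + 5·87 − 2·(-448) − 3·3135 = -7928
Policy A (Z := -8, A + 50):
  A = 87 + 50 = 137
  T = 61 − 5·137 = -624
  Z = -8
  D = 147 − 2·(-624) − 5·(-8) = 1435
  R = 146 + 5·137 − 2·(-8) − 3·1435 = -3458
ΔR = -3458 − (-7928) = 4470; ΔT = -624 − (-374) = -250
Score = 5·4470 + (-4)·(-250) = 23350

23350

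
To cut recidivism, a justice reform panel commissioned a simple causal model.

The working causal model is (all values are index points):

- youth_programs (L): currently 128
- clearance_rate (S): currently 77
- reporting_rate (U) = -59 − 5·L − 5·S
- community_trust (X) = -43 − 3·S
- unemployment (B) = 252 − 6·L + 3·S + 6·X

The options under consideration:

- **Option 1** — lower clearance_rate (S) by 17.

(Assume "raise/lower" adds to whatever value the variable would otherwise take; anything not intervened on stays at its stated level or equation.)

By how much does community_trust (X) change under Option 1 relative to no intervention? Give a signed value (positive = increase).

Baseline:
  S = 77
  X = -43 − 3·77 = -274
Option 1 (S − 17):
  S = 77 − 17 = 60
  X = -43 − 3·60 = -223
Change in X: -223 − (-274) = 51

51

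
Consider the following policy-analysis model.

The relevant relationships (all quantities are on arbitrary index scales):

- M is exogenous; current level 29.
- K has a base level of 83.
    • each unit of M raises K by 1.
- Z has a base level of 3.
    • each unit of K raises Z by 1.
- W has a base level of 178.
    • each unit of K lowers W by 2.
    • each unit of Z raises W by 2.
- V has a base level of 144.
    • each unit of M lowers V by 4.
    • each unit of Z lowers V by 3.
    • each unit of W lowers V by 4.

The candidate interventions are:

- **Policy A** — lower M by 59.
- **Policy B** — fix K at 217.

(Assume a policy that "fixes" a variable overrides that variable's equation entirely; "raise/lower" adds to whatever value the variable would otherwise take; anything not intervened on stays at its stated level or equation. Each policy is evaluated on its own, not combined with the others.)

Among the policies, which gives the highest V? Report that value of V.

Policy A (M − 59):
  M = 29 − 59 = -30
  K = 83 + (-30) = 53
  Z = 3 + 53 = 56
  W = 178 − 2·53 + 2·56 = 184
  V = 144 − 4·(-30) − 3·56 − 4·184 = -640
Policy B (K := 217):
  M = 29
  K = 217
  Z = 3 + 217 = 220
  W = 178 − 2·217 + 2·220 = 184
  V = 144 − 4·29 − 3·220 − 4·184 = -1368
Comparing — Policy A: V=-640, Policy B: V=-1368. Highest is -640 (Policy A).

-640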